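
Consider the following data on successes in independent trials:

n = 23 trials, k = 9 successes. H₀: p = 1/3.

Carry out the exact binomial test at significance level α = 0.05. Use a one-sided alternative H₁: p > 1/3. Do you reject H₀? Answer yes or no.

Exact binomial: n=23, k=9, p₀=1/3=0.3333
P(X≥9) from Σ C(n,i)·p₀^i·(1−p₀)^(n−i)
p-value (one-sided, H₁ greater) = 0.34865
At α=0.05: p ≥ α → fail to reject H₀

reject H₀: no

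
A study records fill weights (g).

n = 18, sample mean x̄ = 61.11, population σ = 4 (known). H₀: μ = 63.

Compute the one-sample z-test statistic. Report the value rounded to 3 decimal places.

test statistic = -2.005

SE = σ/√n = 4/√18 = 0.9428
z = (x̄−μ₀)/SE = (61.11−63)/0.9428 = -2.0046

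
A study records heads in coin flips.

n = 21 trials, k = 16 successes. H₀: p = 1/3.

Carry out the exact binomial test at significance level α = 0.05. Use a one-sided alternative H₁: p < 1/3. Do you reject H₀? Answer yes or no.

Exact binomial: n=21, k=16, p₀=1/3=0.3333
P(X≤16) from Σ C(n,i)·p₀^i·(1−p₀)^(n−i)
p-value (one-sided, H₁ less) = 0.99999
At α=0.05: p ≥ α → fail to reject H₀

reject H₀: no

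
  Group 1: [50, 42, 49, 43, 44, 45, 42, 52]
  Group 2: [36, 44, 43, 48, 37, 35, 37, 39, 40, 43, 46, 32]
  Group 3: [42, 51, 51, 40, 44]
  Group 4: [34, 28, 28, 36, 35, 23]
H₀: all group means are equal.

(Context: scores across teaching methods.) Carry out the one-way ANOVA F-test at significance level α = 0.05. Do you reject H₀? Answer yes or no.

reject H₀: yes

Group means [45.88, 40.00, 45.60, 30.67], grand mean 40.613
SSB = Σnᵢ(x̄ᵢ−x̄)² = 943.947; SSW = ΣΣ(x−x̄ᵢ)² = 601.408
MSB = 943.947/3 = 314.6488; MSW = 601.408/27 = 22.2744
F = MSB/MSW = 14.1260
df = (3, 27)
p-value (upper-tail) = 0.00001
At α=0.05: p < α → reject H₀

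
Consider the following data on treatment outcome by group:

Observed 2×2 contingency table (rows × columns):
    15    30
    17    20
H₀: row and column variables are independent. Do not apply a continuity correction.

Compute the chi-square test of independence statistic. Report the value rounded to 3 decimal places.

test statistic = 1.357

Row totals [45, 37], col totals [32, 50], n=82
χ² = (15−17.56)²/17.56 + (30−27.44)²/27.44 + (17−14.44)²/14.44 + (20−22.56)²/22.56 = 1.3574
df = 1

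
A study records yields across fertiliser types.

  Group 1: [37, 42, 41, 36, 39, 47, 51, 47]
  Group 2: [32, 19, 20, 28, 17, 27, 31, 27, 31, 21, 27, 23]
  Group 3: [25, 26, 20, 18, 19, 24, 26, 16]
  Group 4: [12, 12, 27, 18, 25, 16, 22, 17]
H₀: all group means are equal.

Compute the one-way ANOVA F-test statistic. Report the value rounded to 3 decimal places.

Group means [42.50, 25.25, 21.75, 18.62], grand mean 26.833
SSB = Σnᵢ(x̄ᵢ−x̄)² = 2739.375; SSW = ΣΣ(x−x̄ᵢ)² = 815.625
MSB = 2739.375/3 = 913.1250; MSW = 815.625/32 = 25.4883
F = MSB/MSW = 35.8253
df = (3, 32)

test statistic = 35.825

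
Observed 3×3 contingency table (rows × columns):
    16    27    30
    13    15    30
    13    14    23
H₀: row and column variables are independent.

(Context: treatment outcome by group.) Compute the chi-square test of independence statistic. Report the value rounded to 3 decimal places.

test statistic = 2.518

Row totals [73, 58, 50], col totals [42, 56, 83], n=181
χ² = (16−16.94)²/16.94 + (27−22.59)²/22.59 + (30−33.48)²/33.48 + (13−13.46)²/13.46 + (15−17.94)²/17.94 + (30−26.60)²/26.60 + (13−11.60)²/11.60 + (14−15.47)²/15.47 + (23−22.93)²/22.93 = 2.5182
df = 4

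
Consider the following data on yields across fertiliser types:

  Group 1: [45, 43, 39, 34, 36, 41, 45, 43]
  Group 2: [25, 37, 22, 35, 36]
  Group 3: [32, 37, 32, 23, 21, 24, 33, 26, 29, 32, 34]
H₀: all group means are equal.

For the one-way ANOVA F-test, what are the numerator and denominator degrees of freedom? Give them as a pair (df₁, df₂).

k = 3 groups, N = 24 total
df = (k−1, N−k) = (3−1, 24−3) = (2, 21)

degrees of freedom = [2, 21]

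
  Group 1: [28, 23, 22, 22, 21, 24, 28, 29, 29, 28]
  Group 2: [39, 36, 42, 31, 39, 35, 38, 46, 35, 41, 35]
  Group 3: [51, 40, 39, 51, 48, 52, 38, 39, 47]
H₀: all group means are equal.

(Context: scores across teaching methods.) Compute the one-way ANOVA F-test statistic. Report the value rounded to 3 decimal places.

Group means [25.40, 37.91, 45.00], grand mean 35.867
SSB = Σnᵢ(x̄ᵢ−x̄)² = 1892.158; SSW = ΣΣ(x−x̄ᵢ)² = 547.309
MSB = 1892.158/2 = 946.0788; MSW = 547.309/27 = 20.2707
F = MSB/MSW = 46.6722
df = (2, 27)

test statistic = 46.672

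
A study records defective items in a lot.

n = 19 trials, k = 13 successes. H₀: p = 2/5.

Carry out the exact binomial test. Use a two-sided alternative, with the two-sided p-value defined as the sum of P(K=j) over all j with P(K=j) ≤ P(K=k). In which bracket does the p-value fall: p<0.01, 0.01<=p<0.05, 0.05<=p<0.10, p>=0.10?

p-value bracket: 0.01<=p<0.05

Exact binomial: n=19, k=13, p₀=2/5=0.4000
P(X=j) = C(n,j)·p₀^j·(1−p₀)^(n−j); p = Σ P(X=j) over j with P(X=j) ≤ P(X=13)
p-value (two-sided) = 0.01703
→ bracket: 0.01<=p<0.05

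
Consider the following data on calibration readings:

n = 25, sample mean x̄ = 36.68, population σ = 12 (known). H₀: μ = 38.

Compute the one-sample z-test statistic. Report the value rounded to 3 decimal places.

test statistic = -0.550

SE = σ/√n = 12/√25 = 2.4000
z = (x̄−μ₀)/SE = (36.68−38)/2.4000 = -0.5500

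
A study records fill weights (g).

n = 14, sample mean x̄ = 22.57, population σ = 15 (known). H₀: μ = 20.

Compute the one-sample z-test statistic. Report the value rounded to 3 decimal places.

test statistic = 0.641

SE = σ/√n = 15/√14 = 4.0089
z = (x̄−μ₀)/SE = (22.57−20)/4.0089 = 0.6411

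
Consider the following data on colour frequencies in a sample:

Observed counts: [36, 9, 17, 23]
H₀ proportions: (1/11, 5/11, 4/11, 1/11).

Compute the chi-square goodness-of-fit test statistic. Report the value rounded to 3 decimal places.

n = 85; E_i = n·p_i = [7.73, 38.64, 30.91, 7.73]
χ² = (36−7.73)²/7.73 + (9−38.64)²/38.64 + (17−30.91)²/30.91 + (23−7.73)²/7.73 = 162.6229
df = 3

test statistic = 162.623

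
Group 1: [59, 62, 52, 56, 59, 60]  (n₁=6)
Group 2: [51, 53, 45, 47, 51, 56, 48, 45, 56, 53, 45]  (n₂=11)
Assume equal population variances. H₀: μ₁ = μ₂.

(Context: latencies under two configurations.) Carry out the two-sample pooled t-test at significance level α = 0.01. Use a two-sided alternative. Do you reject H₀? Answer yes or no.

reject H₀: yes

x̄₁=58.000, s₁=3.521, n₁=6
x̄₂=50.000, s₂=4.243, n₂=11
s_p² = [5·3.521² + 10·4.243²]/15 = 16.1333
SE = √(s_p²·(1/6+1/11)) = 2.0385
t = (58.000−50.000)/2.0385 = 3.9244
df = 15
p-value (two-sided) = 0.00135
At α=0.01: p < α → reject H₀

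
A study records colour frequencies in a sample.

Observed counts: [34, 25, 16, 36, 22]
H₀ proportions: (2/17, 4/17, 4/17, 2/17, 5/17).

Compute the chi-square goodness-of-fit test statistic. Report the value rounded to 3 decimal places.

n = 133; E_i = n·p_i = [15.65, 31.29, 31.29, 15.65, 39.12]
χ² = (34−15.65)²/15.65 + (25−31.29)²/31.29 + (16−31.29)²/31.29 + (36−15.65)²/15.65 + (22−39.12)²/39.12 = 64.2320
df = 4

test statistic = 64.232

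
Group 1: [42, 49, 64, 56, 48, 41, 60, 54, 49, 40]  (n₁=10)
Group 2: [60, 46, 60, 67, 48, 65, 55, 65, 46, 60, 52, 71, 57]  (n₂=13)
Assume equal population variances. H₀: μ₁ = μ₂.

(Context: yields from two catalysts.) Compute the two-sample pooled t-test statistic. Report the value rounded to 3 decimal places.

x̄₁=50.300, s₁=8.152, n₁=10
x̄₂=57.846, s₂=8.133, n₂=13
s_p² = [9·8.152² + 12·8.133²]/21 = 66.2758
SE = √(s_p²·(1/10+1/13)) = 3.4243
t = (50.300−57.846)/3.4243 = -2.2037
df = 21

test statistic = -2.204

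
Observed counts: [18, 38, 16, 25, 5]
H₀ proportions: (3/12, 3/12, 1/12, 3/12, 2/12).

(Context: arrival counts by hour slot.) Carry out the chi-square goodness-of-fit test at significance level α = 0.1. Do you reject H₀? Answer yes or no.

n = 102; E_i = n·p_i = [25.50, 25.50, 8.50, 25.50, 17.00]
χ² = (18−25.50)²/25.50 + (38−25.50)²/25.50 + (16−8.50)²/8.50 + (25−25.50)²/25.50 + (5−17.00)²/17.00 = 23.4314
df = 4
p-value (upper-tail) = 0.00010
At α=0.1: p < α → reject H₀

reject H₀: yes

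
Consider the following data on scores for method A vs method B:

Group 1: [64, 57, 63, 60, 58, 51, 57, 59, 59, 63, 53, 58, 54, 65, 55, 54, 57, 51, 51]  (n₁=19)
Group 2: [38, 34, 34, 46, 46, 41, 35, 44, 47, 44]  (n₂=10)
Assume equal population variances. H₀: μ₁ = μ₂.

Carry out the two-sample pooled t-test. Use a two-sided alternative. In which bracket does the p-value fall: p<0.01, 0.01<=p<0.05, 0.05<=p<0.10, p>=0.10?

p-value bracket: p<0.01

x̄₁=57.316, s₁=4.398, n₁=19
x̄₂=40.900, s₂=5.238, n₂=10
s_p² = [18·4.398² + 9·5.238²]/27 = 22.0372
SE = √(s_p²·(1/19+1/10)) = 1.8340
t = (57.316−40.900)/1.8340 = 8.9508
df = 27
p-value (two-sided) = 0.00000
→ bracket: p<0.01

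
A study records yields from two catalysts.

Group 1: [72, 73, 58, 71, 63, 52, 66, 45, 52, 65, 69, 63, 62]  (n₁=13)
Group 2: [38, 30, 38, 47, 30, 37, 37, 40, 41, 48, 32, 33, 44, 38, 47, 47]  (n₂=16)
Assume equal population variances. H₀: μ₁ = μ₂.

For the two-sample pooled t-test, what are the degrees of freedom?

df = n₁ + n₂ − 2 = 13 + 16 − 2 = 27

degrees of freedom = 27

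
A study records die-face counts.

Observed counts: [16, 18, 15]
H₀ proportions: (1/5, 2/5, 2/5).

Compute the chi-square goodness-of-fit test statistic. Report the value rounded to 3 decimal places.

test statistic = 5.133

n = 49; E_i = n·p_i = [9.80, 19.60, 19.60]
χ² = (16−9.80)²/9.80 + (18−19.60)²/19.60 + (15−19.60)²/19.60 = 5.1327
df = 2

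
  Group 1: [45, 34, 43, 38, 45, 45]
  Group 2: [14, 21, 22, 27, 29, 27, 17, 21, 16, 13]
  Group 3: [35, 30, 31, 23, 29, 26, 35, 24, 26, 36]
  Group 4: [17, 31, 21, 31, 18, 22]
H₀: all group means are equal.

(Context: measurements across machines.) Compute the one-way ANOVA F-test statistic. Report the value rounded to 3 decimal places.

Group means [41.67, 20.70, 29.50, 23.33], grand mean 27.875
SSB = Σnᵢ(x̄ᵢ−x̄)² = 1806.233; SSW = ΣΣ(x−x̄ᵢ)² = 793.267
MSB = 1806.233/3 = 602.0778; MSW = 793.267/28 = 28.3310
F = MSB/MSW = 21.2516
df = (3, 28)

test statistic = 21.252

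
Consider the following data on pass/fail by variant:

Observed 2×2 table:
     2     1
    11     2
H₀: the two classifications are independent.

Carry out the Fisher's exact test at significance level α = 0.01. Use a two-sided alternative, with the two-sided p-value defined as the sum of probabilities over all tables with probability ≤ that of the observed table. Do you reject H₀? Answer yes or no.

reject H₀: no

Margins: r₁=3, r₂=13, c₁=13, c₂=3, n=16
p_obs = C(3,2)·C(13,11)/C(16,13); sum pmf over tables with pmf ≤ p_obs
p-value (two-sided) = 0.48929
At α=0.01: p ≥ α → fail to reject H₀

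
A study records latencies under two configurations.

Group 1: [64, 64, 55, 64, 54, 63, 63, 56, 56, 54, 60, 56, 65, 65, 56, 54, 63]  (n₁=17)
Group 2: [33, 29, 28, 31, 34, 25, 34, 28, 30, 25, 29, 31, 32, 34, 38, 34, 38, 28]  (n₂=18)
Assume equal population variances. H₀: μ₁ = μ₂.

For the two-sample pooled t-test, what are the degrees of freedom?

degrees of freedom = 33

df = n₁ + n₂ − 2 = 17 + 18 − 2 = 33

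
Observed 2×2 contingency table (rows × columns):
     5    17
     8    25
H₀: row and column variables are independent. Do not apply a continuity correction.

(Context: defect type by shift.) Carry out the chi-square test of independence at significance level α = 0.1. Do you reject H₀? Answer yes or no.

reject H₀: no

Row totals [22, 33], col totals [13, 42], n=55
χ² = (5−5.20)²/5.20 + (17−16.80)²/16.80 + (8−7.80)²/7.80 + (25−25.20)²/25.20 = 0.0168
df = 1
p-value (upper-tail) = 0.89691
At α=0.1: p ≥ α → fail to reject H₀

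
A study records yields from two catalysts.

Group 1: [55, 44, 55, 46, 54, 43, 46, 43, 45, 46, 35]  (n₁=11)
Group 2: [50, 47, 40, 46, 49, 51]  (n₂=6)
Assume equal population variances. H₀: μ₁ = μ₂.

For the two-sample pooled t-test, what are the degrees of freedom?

df = n₁ + n₂ − 2 = 11 + 6 − 2 = 15

degrees of freedom = 15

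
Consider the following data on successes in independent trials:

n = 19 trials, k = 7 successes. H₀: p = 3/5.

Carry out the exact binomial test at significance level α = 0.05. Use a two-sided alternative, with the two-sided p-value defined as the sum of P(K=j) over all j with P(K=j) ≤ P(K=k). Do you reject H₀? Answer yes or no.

reject H₀: no

Exact binomial: n=19, k=7, p₀=3/5=0.6000
P(X=j) = C(n,j)·p₀^j·(1−p₀)^(n−j); p = Σ P(X=j) over j with P(X=j) ≤ P(X=7)
p-value (two-sided) = 0.05819
At α=0.05: p ≥ α → fail to reject H₀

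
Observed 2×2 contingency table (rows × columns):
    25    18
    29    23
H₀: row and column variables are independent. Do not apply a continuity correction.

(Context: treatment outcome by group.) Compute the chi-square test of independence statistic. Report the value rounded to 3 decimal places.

test statistic = 0.054

Row totals [43, 52], col totals [54, 41], n=95
χ² = (25−24.44)²/24.44 + (18−18.56)²/18.56 + (29−29.56)²/29.56 + (23−22.44)²/22.44 = 0.0539
df = 1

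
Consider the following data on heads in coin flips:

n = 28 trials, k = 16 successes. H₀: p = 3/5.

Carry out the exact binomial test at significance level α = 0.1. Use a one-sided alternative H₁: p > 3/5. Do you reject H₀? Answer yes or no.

reject H₀: no

Exact binomial: n=28, k=16, p₀=3/5=0.6000
P(X≥16) from Σ C(n,i)·p₀^i·(1−p₀)^(n−i)
p-value (one-sided, H₁ greater) = 0.69501
At α=0.1: p ≥ α → fail to reject H₀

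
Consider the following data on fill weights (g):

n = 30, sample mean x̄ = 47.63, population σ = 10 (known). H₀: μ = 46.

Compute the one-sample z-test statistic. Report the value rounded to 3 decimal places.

test statistic = 0.893

SE = σ/√n = 10/√30 = 1.8257
z = (x̄−μ₀)/SE = (47.63−46)/1.8257 = 0.8928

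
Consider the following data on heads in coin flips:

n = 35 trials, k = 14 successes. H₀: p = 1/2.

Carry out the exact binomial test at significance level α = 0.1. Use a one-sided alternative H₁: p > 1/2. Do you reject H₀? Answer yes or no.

reject H₀: no

Exact binomial: n=35, k=14, p₀=1/2=0.5000
P(X≥14) from Σ C(n,i)·p₀^i·(1−p₀)^(n−i)
p-value (one-sided, H₁ greater) = 0.91227
At α=0.1: p ≥ α → fail to reject H₀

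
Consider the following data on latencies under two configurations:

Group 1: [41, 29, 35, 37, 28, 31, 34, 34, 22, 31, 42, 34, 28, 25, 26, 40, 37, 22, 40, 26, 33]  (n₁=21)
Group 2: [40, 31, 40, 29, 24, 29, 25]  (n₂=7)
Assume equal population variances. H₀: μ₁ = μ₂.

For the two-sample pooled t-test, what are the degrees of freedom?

df = n₁ + n₂ − 2 = 21 + 7 − 2 = 26

degrees of freedom = 26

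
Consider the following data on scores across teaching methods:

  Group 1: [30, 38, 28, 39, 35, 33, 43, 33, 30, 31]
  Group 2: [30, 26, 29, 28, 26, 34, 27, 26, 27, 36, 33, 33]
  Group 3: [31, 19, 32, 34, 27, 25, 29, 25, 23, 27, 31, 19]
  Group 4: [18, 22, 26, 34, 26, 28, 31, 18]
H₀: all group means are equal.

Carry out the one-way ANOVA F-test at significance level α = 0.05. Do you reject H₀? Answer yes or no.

reject H₀: yes

Group means [34.00, 29.58, 26.83, 25.38], grand mean 29.048
SSB = Σnᵢ(x̄ᵢ−x̄)² = 415.446; SSW = ΣΣ(x−x̄ᵢ)² = 836.458
MSB = 415.446/3 = 138.4821; MSW = 836.458/38 = 22.0121
F = MSB/MSW = 6.2912
df = (3, 38)
p-value (upper-tail) = 0.00142
At α=0.05: p < α → reject H₀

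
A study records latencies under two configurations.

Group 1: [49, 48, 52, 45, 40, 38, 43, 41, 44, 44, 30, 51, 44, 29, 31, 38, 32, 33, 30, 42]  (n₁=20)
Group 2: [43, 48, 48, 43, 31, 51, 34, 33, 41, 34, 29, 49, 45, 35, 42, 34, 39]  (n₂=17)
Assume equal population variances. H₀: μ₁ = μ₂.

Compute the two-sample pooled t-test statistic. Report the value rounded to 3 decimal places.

test statistic = 0.110

x̄₁=40.200, s₁=7.324, n₁=20
x̄₂=39.941, s₂=6.905, n₂=17
s_p² = [19·7.324² + 16·6.905²]/35 = 50.9183
SE = √(s_p²·(1/20+1/17)) = 2.3540
t = (40.200−39.941)/2.3540 = 0.1100
df = 35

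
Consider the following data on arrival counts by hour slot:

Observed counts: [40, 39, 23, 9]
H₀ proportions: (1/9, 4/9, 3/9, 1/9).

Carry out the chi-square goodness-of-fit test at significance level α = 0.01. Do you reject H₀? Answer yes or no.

reject H₀: yes

n = 111; E_i = n·p_i = [12.33, 49.33, 37.00, 12.33]
χ² = (40−12.33)²/12.33 + (39−49.33)²/49.33 + (23−37.00)²/37.00 + (9−12.33)²/12.33 = 70.4257
df = 3
p-value (upper-tail) = 0.00000
At α=0.01: p < α → reject H₀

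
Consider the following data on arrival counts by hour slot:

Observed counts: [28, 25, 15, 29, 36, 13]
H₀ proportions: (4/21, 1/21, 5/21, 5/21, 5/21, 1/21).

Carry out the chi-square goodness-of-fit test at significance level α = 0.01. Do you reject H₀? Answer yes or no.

reject H₀: yes

n = 146; E_i = n·p_i = [27.81, 6.95, 34.76, 34.76, 34.76, 6.95]
χ² = (28−27.81)²/27.81 + (25−6.95)²/6.95 + (15−34.76)²/34.76 + (29−34.76)²/34.76 + (36−34.76)²/34.76 + (13−6.95)²/6.95 = 64.3452
df = 5
p-value (upper-tail) = 0.00000
At α=0.01: p < α → reject H₀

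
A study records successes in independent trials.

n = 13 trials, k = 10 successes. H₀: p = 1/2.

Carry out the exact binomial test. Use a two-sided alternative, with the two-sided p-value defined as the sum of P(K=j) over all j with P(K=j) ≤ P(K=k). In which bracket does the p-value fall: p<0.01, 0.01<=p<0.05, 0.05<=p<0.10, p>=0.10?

p-value bracket: 0.05<=p<0.10

Exact binomial: n=13, k=10, p₀=1/2=0.5000
P(X=j) = C(n,j)·p₀^j·(1−p₀)^(n−j); p = Σ P(X=j) over j with P(X=j) ≤ P(X=10)
p-value (two-sided) = 0.09229
→ bracket: 0.05<=p<0.10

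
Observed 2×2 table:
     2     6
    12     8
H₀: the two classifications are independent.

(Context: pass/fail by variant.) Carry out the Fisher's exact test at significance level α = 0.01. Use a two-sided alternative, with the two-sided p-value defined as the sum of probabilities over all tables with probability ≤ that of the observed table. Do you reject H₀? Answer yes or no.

Margins: r₁=8, r₂=20, c₁=14, c₂=14, n=28
p_obs = C(8,2)·C(20,12)/C(28,14); sum pmf over tables with pmf ≤ p_obs
p-value (two-sided) = 0.20870
At α=0.01: p ≥ α → fail to reject H₀

reject H₀: no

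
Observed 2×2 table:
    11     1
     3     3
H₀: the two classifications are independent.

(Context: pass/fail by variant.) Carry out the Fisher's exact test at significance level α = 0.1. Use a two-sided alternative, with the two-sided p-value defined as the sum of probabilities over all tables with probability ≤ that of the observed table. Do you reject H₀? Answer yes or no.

reject H₀: yes

Margins: r₁=12, r₂=6, c₁=14, c₂=4, n=18
p_obs = C(12,11)·C(6,3)/C(18,14); sum pmf over tables with pmf ≤ p_obs
p-value (two-sided) = 0.08333
At α=0.1: p < α → reject H₀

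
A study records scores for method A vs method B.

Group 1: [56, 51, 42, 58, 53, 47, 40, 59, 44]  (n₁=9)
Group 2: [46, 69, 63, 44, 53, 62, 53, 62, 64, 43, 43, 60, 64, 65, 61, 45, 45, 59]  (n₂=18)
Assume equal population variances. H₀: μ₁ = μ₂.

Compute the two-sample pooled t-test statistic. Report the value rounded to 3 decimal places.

test statistic = -1.625

x̄₁=50.000, s₁=7.071, n₁=9
x̄₂=55.611, s₂=9.037, n₂=18
s_p² = [8·7.071² + 17·9.037²]/25 = 71.5311
SE = √(s_p²·(1/9+1/18)) = 3.4528
t = (50.000−55.611)/3.4528 = -1.6251
df = 25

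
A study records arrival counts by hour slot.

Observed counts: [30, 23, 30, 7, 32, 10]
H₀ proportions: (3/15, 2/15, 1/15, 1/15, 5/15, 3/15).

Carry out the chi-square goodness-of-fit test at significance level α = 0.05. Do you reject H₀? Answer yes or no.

n = 132; E_i = n·p_i = [26.40, 17.60, 8.80, 8.80, 44.00, 26.40]
χ² = (30−26.40)²/26.40 + (23−17.60)²/17.60 + (30−8.80)²/8.80 + (7−8.80)²/8.80 + (32−44.00)²/44.00 + (10−26.40)²/26.40 = 67.0492
df = 5
p-value (upper-tail) = 0.00000
At α=0.05: p < α → reject H₀

reject H₀: yes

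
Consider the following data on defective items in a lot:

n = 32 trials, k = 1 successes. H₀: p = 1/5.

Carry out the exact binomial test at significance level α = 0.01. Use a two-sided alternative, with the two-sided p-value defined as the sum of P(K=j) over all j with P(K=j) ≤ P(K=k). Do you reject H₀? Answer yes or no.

Exact binomial: n=32, k=1, p₀=1/5=0.2000
P(X=j) = C(n,j)·p₀^j·(1−p₀)^(n−j); p = Σ P(X=j) over j with P(X=j) ≤ P(X=1)
p-value (two-sided) = 0.01318
At α=0.01: p ≥ α → fail to reject H₀

reject H₀: no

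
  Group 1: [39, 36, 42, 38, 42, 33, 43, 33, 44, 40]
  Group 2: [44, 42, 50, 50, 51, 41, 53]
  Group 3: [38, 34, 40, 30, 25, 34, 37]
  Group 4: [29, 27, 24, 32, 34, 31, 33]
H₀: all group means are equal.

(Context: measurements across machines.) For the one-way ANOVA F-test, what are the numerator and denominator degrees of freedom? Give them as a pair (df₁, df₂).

k = 4 groups, N = 31 total
df = (k−1, N−k) = (4−1, 31−4) = (3, 27)

degrees of freedom = [3, 27]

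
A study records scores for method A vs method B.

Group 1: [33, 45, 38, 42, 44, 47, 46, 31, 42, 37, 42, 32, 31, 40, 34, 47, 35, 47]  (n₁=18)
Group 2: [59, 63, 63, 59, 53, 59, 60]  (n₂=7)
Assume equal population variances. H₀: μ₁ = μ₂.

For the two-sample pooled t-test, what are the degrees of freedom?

degrees of freedom = 23

df = n₁ + n₂ − 2 = 18 + 7 − 2 = 23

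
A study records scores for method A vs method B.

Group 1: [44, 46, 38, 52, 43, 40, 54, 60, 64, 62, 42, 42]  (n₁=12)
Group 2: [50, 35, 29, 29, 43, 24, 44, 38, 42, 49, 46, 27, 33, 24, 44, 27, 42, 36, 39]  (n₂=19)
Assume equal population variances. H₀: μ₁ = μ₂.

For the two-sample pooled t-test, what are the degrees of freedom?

degrees of freedom = 29

df = n₁ + n₂ − 2 = 12 + 19 − 2 = 29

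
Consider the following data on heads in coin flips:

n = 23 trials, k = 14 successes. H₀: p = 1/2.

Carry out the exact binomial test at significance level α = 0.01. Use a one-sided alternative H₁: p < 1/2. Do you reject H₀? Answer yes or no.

Exact binomial: n=23, k=14, p₀=1/2=0.5000
P(X≤14) from Σ C(n,i)·p₀^i·(1−p₀)^(n−i)
p-value (one-sided, H₁ less) = 0.89498
At α=0.01: p ≥ α → fail to reject H₀

reject H₀: no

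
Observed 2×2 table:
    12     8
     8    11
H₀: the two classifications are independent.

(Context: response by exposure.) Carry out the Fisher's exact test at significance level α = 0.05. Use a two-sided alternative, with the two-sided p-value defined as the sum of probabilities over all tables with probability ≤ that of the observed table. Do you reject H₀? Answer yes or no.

reject H₀: no

Margins: r₁=20, r₂=19, c₁=20, c₂=19, n=39
p_obs = C(20,12)·C(19,8)/C(39,20); sum pmf over tables with pmf ≤ p_obs
p-value (two-sided) = 0.34307
At α=0.05: p ≥ α → fail to reject H₀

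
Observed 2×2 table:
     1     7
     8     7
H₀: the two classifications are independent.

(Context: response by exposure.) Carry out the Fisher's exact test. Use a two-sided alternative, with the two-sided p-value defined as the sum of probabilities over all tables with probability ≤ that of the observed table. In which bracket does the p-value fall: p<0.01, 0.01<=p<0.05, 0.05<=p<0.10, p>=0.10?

p-value bracket: 0.05<=p<0.10

Margins: r₁=8, r₂=15, c₁=9, c₂=14, n=23
p_obs = C(8,1)·C(15,8)/C(23,9); sum pmf over tables with pmf ≤ p_obs
p-value (two-sided) = 0.08576
→ bracket: 0.05<=p<0.10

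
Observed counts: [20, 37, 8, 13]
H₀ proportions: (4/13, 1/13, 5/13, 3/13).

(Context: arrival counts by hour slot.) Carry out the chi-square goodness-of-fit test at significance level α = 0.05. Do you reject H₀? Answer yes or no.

reject H₀: yes

n = 78; E_i = n·p_i = [24.00, 6.00, 30.00, 18.00]
χ² = (20−24.00)²/24.00 + (37−6.00)²/6.00 + (8−30.00)²/30.00 + (13−18.00)²/18.00 = 178.3556
df = 3
p-value (upper-tail) = 0.00000
At α=0.05: p < α → reject H₀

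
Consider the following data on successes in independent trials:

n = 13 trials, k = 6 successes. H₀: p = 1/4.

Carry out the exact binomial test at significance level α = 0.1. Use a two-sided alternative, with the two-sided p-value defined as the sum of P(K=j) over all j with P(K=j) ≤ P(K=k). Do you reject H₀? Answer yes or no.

reject H₀: no

Exact binomial: n=13, k=6, p₀=1/4=0.2500
P(X=j) = C(n,j)·p₀^j·(1−p₀)^(n−j); p = Σ P(X=j) over j with P(X=j) ≤ P(X=6)
p-value (two-sided) = 0.10397
At α=0.1: p ≥ α → fail to reject H₀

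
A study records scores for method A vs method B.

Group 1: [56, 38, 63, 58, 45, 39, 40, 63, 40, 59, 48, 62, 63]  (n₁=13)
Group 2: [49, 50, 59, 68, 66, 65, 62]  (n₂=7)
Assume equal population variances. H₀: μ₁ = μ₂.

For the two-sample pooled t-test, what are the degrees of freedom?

degrees of freedom = 18

df = n₁ + n₂ − 2 = 13 + 7 − 2 = 18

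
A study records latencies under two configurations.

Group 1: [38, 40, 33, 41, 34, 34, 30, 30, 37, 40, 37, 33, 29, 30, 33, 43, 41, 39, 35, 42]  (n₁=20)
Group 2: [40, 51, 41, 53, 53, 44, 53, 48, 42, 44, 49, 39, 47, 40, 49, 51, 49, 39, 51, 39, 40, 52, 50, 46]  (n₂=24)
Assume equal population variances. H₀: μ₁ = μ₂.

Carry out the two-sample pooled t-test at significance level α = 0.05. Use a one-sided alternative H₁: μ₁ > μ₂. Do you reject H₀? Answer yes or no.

x̄₁=35.950, s₁=4.442, n₁=20
x̄₂=46.250, s₂=5.144, n₂=24
s_p² = [19·4.442² + 23·5.144²]/42 = 23.4155
SE = √(s_p²·(1/20+1/24)) = 1.4651
t = (35.950−46.250)/1.4651 = -7.0304
df = 42
p-value (one-sided, H₁ greater) = 1.00000
At α=0.05: p ≥ α → fail to reject H₀

reject H₀: no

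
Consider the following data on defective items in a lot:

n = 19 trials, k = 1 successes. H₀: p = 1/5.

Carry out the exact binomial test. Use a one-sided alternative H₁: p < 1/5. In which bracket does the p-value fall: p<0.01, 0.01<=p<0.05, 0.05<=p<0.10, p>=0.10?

Exact binomial: n=19, k=1, p₀=1/5=0.2000
P(X≤1) from Σ C(n,i)·p₀^i·(1−p₀)^(n−i)
p-value (one-sided, H₁ less) = 0.08287
→ bracket: 0.05<=p<0.10

p-value bracket: 0.05<=p<0.10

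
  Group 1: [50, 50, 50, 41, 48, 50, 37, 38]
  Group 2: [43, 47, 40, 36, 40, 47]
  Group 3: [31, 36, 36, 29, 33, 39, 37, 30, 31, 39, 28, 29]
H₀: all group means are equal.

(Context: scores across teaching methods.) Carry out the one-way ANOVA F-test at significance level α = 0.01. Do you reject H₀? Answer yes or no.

reject H₀: yes

Group means [45.50, 42.17, 33.17], grand mean 39.038
SSB = Σnᵢ(x̄ᵢ−x̄)² = 806.462; SSW = ΣΣ(x−x̄ᵢ)² = 510.500
MSB = 806.462/2 = 403.2308; MSW = 510.500/23 = 22.1957
F = MSB/MSW = 18.1671
df = (2, 23)
p-value (upper-tail) = 0.00002
At α=0.01: p < α → reject H₀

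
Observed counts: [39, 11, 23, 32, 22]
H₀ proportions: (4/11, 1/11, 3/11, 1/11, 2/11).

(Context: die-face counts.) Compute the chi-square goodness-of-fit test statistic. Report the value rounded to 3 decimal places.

test statistic = 41.342

n = 127; E_i = n·p_i = [46.18, 11.55, 34.64, 11.55, 23.09]
χ² = (39−46.18)²/46.18 + (11−11.55)²/11.55 + (23−34.64)²/34.64 + (32−11.55)²/11.55 + (22−23.09)²/23.09 = 41.3419
df = 4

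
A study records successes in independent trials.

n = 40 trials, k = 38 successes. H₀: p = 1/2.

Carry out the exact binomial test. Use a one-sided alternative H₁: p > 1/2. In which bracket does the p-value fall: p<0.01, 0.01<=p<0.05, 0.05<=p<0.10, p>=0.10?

Exact binomial: n=40, k=38, p₀=1/2=0.5000
P(X≥38) from Σ C(n,i)·p₀^i·(1−p₀)^(n−i)
p-value (one-sided, H₁ greater) = 0.00000
→ bracket: p<0.01

p-value bracket: p<0.01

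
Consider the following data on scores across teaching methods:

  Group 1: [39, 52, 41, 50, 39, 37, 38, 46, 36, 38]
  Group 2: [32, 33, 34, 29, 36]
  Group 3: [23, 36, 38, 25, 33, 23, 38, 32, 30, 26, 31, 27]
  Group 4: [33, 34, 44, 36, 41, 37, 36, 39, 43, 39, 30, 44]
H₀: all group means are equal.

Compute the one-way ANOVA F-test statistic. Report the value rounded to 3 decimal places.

Group means [41.60, 32.80, 30.17, 38.00], grand mean 35.846
SSB = Σnᵢ(x̄ᵢ−x̄)² = 820.210; SSW = ΣΣ(x−x̄ᵢ)² = 864.867
MSB = 820.210/3 = 273.4034; MSW = 864.867/35 = 24.7105
F = MSB/MSW = 11.0643
df = (3, 35)

test statistic = 11.064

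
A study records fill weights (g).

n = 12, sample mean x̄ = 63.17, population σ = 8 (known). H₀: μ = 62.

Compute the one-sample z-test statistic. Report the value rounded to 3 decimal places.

SE = σ/√n = 8/√12 = 2.3094
z = (x̄−μ₀)/SE = (63.17−62)/2.3094 = 0.5066

test statistic = 0.507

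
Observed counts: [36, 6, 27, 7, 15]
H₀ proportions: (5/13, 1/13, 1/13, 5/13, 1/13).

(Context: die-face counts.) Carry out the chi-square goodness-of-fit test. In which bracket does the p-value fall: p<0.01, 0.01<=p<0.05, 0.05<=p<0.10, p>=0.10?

p-value bracket: p<0.01

n = 91; E_i = n·p_i = [35.00, 7.00, 7.00, 35.00, 7.00]
χ² = (36−35.00)²/35.00 + (6−7.00)²/7.00 + (27−7.00)²/7.00 + (7−35.00)²/35.00 + (15−7.00)²/7.00 = 88.8571
df = 4
p-value (upper-tail) = 0.00000
→ bracket: p<0.01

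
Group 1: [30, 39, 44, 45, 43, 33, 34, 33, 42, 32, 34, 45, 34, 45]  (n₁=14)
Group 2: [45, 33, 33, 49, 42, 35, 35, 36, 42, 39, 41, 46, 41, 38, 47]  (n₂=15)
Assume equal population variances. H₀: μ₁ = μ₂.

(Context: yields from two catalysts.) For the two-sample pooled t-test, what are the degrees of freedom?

df = n₁ + n₂ − 2 = 14 + 15 − 2 = 27

degrees of freedom = 27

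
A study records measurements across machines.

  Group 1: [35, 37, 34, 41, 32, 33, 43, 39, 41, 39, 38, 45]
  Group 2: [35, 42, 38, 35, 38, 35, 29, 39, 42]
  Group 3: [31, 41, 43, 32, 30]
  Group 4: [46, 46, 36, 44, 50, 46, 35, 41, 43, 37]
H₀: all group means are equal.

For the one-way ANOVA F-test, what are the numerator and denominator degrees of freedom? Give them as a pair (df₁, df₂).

degrees of freedom = [3, 32]

k = 4 groups, N = 36 total
df = (k−1, N−k) = (4−1, 36−4) = (3, 32)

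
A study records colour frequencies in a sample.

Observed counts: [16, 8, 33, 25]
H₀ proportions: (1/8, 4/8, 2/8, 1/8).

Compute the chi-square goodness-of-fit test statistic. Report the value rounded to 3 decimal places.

test statistic = 58.634

n = 82; E_i = n·p_i = [10.25, 41.00, 20.50, 10.25]
χ² = (16−10.25)²/10.25 + (8−41.00)²/41.00 + (33−20.50)²/20.50 + (25−10.25)²/10.25 = 58.6341
df = 3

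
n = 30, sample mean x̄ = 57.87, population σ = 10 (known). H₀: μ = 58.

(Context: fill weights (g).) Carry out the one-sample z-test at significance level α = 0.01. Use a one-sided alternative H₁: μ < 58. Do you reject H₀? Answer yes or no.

reject H₀: no

SE = σ/√n = 10/√30 = 1.8257
z = (x̄−μ₀)/SE = (57.87−58)/1.8257 = -0.0712
p-value (one-sided, H₁ less) = 0.47162
At α=0.01: p ≥ α → fail to reject H₀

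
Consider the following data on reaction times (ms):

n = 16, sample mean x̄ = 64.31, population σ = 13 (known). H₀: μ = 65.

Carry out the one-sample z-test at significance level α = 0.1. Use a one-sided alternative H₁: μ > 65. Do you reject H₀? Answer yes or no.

SE = σ/√n = 13/√16 = 3.2500
z = (x̄−μ₀)/SE = (64.31−65)/3.2500 = -0.2123
p-value (one-sided, H₁ greater) = 0.58407
At α=0.1: p ≥ α → fail to reject H₀

reject H₀: no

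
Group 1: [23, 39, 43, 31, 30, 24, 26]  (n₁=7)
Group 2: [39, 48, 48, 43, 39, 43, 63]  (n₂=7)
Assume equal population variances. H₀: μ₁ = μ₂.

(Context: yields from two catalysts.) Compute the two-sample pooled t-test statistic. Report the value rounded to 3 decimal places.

test statistic = -3.594

x̄₁=30.857, s₁=7.603, n₁=7
x̄₂=46.143, s₂=8.295, n₂=7
s_p² = [6·7.603² + 6·8.295²]/12 = 63.3095
SE = √(s_p²·(1/7+1/7)) = 4.2531
t = (30.857−46.143)/4.2531 = -3.5941
df = 12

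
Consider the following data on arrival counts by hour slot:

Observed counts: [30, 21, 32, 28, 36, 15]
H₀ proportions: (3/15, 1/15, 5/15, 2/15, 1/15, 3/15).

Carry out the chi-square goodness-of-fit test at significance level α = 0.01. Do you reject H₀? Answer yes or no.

reject H₀: yes

n = 162; E_i = n·p_i = [32.40, 10.80, 54.00, 21.60, 10.80, 32.40]
χ² = (30−32.40)²/32.40 + (21−10.80)²/10.80 + (32−54.00)²/54.00 + (28−21.60)²/21.60 + (36−10.80)²/10.80 + (15−32.40)²/32.40 = 88.8148
df = 5
p-value (upper-tail) = 0.00000
At α=0.01: p < α → reject H₀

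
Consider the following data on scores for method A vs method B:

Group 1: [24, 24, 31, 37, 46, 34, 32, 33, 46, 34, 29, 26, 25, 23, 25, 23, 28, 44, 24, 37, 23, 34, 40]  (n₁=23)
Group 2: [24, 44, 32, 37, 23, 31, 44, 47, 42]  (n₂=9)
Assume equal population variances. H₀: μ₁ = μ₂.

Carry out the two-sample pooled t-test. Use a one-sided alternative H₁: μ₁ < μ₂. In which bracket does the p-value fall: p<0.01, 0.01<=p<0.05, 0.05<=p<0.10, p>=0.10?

x̄₁=31.391, s₁=7.536, n₁=23
x̄₂=36.000, s₂=8.944, n₂=9
s_p² = [22·7.536² + 8·8.944²]/30 = 62.9826
SE = √(s_p²·(1/23+1/9)) = 3.1203
t = (31.391−36.000)/3.1203 = -1.4770
df = 30
p-value (one-sided, H₁ less) = 0.07505
→ bracket: 0.05<=p<0.10

p-value bracket: 0.05<=p<0.10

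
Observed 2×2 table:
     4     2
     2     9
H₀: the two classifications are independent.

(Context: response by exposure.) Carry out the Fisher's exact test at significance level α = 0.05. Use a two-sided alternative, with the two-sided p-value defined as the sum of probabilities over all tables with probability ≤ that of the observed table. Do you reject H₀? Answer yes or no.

Margins: r₁=6, r₂=11, c₁=6, c₂=11, n=17
p_obs = C(6,4)·C(11,2)/C(17,6); sum pmf over tables with pmf ≤ p_obs
p-value (two-sided) = 0.10941
At α=0.05: p ≥ α → fail to reject H₀

reject H₀: no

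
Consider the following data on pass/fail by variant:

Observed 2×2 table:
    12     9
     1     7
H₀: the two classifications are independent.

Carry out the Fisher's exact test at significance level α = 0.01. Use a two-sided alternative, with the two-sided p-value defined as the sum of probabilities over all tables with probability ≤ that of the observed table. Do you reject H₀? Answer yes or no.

reject H₀: no

Margins: r₁=21, r₂=8, c₁=13, c₂=16, n=29
p_obs = C(21,12)·C(8,1)/C(29,13); sum pmf over tables with pmf ≤ p_obs
p-value (two-sided) = 0.04434
At α=0.01: p ≥ α → fail to reject H₀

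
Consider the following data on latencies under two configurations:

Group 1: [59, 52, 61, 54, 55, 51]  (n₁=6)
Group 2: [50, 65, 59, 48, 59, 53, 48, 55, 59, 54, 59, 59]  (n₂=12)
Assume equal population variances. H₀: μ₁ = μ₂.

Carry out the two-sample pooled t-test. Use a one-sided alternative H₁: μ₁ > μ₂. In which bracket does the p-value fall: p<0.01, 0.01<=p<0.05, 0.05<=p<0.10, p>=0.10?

p-value bracket: p>=0.10

x̄₁=55.333, s₁=3.933, n₁=6
x̄₂=55.667, s₂=5.245, n₂=12
s_p² = [5·3.933² + 11·5.245²]/16 = 23.7500
SE = √(s_p²·(1/6+1/12)) = 2.4367
t = (55.333−55.667)/2.4367 = -0.1368
df = 16
p-value (one-sided, H₁ greater) = 0.55355
→ bracket: p>=0.10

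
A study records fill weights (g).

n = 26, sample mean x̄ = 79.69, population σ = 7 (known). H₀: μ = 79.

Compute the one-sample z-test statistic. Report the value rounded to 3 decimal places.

SE = σ/√n = 7/√26 = 1.3728
z = (x̄−μ₀)/SE = (79.69−79)/1.3728 = 0.5026

test statistic = 0.503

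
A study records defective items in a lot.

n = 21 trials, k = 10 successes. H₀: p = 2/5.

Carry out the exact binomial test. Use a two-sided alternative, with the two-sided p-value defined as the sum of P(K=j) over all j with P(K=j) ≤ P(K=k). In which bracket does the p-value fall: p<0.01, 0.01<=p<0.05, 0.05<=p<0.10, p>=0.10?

p-value bracket: p>=0.10

Exact binomial: n=21, k=10, p₀=2/5=0.4000
P(X=j) = C(n,j)·p₀^j·(1−p₀)^(n−j); p = Σ P(X=j) over j with P(X=j) ≤ P(X=10)
p-value (two-sided) = 0.50880
→ bracket: p>=0.10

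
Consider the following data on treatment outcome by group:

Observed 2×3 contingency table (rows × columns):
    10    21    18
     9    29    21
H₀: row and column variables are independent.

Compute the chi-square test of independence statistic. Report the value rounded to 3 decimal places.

Row totals [49, 59], col totals [19, 50, 39], n=108
χ² = (10−8.62)²/8.62 + (21−22.69)²/22.69 + (18−17.69)²/17.69 + (9−10.38)²/10.38 + (29−27.31)²/27.31 + (21−21.31)²/21.31 = 0.6430
df = 2

test statistic = 0.643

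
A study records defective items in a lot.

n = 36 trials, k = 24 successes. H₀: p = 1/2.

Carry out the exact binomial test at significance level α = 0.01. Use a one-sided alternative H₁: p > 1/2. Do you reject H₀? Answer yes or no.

Exact binomial: n=36, k=24, p₀=1/2=0.5000
P(X≥24) from Σ C(n,i)·p₀^i·(1−p₀)^(n−i)
p-value (one-sided, H₁ greater) = 0.03262
At α=0.01: p ≥ α → fail to reject H₀

reject H₀: no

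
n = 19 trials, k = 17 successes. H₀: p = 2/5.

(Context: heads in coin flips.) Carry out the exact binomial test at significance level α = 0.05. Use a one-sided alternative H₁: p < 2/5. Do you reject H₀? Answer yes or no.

reject H₀: no

Exact binomial: n=19, k=17, p₀=2/5=0.4000
P(X≤17) from Σ C(n,i)·p₀^i·(1−p₀)^(n−i)
p-value (one-sided, H₁ less) = 1.00000
At α=0.05: p ≥ α → fail to reject H₀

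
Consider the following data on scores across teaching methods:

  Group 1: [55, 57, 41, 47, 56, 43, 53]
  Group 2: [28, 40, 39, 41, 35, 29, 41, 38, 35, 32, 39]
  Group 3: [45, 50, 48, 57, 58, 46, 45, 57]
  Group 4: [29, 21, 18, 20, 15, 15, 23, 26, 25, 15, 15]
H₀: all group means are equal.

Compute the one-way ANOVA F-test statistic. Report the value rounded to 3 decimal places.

Group means [50.29, 36.09, 50.75, 20.18], grand mean 37.216
SSB = Σnᵢ(x̄ᵢ−x̄)² = 5866.796; SSW = ΣΣ(x−x̄ᵢ)² = 959.474
MSB = 5866.796/3 = 1955.5987; MSW = 959.474/33 = 29.0750
F = MSB/MSW = 67.2606
df = (3, 33)

test statistic = 67.261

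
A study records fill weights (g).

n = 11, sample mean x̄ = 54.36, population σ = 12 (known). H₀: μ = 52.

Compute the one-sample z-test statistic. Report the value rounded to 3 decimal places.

SE = σ/√n = 12/√11 = 3.6181
z = (x̄−μ₀)/SE = (54.36−52)/3.6181 = 0.6523

test statistic = 0.652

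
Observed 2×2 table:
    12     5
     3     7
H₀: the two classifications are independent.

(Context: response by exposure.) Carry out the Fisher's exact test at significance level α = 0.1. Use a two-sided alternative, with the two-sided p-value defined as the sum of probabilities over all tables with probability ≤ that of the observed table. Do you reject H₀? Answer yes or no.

Margins: r₁=17, r₂=10, c₁=15, c₂=12, n=27
p_obs = C(17,12)·C(10,3)/C(27,15); sum pmf over tables with pmf ≤ p_obs
p-value (two-sided) = 0.05675
At α=0.1: p < α → reject H₀

reject H₀: yes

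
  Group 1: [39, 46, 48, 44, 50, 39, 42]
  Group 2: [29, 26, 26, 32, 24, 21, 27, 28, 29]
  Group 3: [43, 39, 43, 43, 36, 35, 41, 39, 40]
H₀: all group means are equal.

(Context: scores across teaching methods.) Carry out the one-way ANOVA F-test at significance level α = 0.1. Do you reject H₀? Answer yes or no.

reject H₀: yes

Group means [44.00, 26.89, 39.89], grand mean 36.360
SSB = Σnᵢ(x̄ᵢ−x̄)² = 1327.982; SSW = ΣΣ(x−x̄ᵢ)² = 261.778
MSB = 1327.982/2 = 663.9911; MSW = 261.778/22 = 11.8990
F = MSB/MSW = 55.8023
df = (2, 22)
p-value (upper-tail) = 0.00000
At α=0.1: p < α → reject H₀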